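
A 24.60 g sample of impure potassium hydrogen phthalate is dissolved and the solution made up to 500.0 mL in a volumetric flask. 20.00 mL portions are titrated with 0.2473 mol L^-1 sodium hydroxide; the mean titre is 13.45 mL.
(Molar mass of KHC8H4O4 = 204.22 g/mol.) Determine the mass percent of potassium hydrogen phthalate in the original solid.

69.03 %

KHC8H4O4 + NaOH → KNaC8H4O4 + H2O
n(NaOH) per titration = 0.01345 × 0.2473 = 3.326 × 10^-3 mol
n(KHC8H4O4) in each aliquot = 3.326 × 10^-3 mol (1:1 ratio)
n(KHC8H4O4) in the whole flask = 3.326 × 10^-3 × 500.0/20.00 = 0.08315 mol
mass of KHC8H4O4 = 0.08315 × 204.22 = 16.98 g
% KHC8H4O4 = 16.98 / 24.60 × 100 = 69.03 %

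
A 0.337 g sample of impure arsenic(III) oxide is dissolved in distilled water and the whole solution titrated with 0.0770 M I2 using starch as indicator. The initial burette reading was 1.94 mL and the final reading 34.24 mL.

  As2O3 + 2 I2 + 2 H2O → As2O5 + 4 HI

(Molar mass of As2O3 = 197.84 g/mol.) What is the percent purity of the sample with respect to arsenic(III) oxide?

n(I2) = 0.0323 L × 0.0770 mol/L = 2.49 × 10^-3 mol
From the 1:2 ratio, n(As2O3) = 1/2 × 2.49 × 10^-3 = 1.24 × 10^-3 mol
mass of As2O3 = 1.24 × 10^-3 × 197.84 g/mol = 0.246 g
% As2O3 = 0.246 / 0.337 × 100 = 73.0 %

73.0 %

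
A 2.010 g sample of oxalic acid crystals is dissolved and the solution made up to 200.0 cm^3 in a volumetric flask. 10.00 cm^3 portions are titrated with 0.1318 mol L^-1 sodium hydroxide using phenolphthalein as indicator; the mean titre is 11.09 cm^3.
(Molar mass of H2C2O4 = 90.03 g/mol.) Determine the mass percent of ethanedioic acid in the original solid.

H2C2O4 + 2 NaOH → Na2C2O4 + 2 H2O
n(NaOH) per titration = 0.01109 × 0.1318 = 1.462 × 10^-3 mol
From the 1:2 ratio, n(H2C2O4) in each aliquot = 1/2 × 1.462 × 10^-3 = 7.308 × 10^-4 mol
n(H2C2O4) in the whole flask = 7.308 × 10^-4 × 200.0/10.00 = 0.01462 mol
mass of H2C2O4 = 0.01462 × 90.03 = 1.316 g
% H2C2O4 = 1.316 / 2.010 × 100 = 65.47 %

65.47 %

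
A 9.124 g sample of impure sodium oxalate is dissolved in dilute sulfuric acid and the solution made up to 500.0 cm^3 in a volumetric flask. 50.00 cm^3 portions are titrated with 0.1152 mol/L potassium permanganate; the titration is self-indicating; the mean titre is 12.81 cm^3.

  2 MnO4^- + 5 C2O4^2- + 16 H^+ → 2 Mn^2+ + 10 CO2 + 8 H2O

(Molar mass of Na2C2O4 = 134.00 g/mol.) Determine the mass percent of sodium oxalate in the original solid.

n(KMnO4) per titration = 0.01281 × 0.1152 = 1.476 × 10^-3 mol
From the 5:2 ratio, n(Na2C2O4) in each aliquot = 5/2 × 1.476 × 10^-3 = 3.689 × 10^-3 mol
n(Na2C2O4) in the whole flask = 3.689 × 10^-3 × 500.0/50.00 = 0.03689 mol
mass of Na2C2O4 = 0.03689 × 134.00 = 4.944 g
% Na2C2O4 = 4.944 / 9.124 × 100 = 54.18 %

54.18 %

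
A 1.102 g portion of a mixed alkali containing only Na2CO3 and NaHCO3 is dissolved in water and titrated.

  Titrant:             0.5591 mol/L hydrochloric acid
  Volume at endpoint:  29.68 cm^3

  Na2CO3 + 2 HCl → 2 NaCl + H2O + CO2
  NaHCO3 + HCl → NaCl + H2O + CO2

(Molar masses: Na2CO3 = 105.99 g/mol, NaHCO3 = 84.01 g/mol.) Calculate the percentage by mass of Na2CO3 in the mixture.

n(HCl) = 0.02968 × 0.5591 = 0.01659 mol
Let x = n(Na2CO3), y = n(NaHCO3).
Titrant: 2x + 1y = 0.01659;  mass: 105.99x + 84.01y = 1.102
Solving, x = 4.709 × 10^-3 mol, y = 7.177 × 10^-3 mol
mass of Na2CO3 = 4.709 × 10^-3 × 105.99 = 0.4991 g
% Na2CO3 = 0.4991 / 1.102 × 100 = 45.29 %

45.29 %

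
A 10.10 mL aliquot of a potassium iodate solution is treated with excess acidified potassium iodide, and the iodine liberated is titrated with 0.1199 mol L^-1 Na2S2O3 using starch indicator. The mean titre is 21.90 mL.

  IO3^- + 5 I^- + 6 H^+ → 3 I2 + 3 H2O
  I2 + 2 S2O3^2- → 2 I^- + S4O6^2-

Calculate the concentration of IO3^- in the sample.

0.04333 mol/L

n(S2O3^2-) = 0.02190 × 0.1199 = 2.626 × 10^-3 mol
n(I2) = n(S2O3^2-)/2 = 1.313 × 10^-3 mol
From the 1:3 ratio, n(IO3^-) in the aliquot = 1/3 × 1.313 × 10^-3 = 4.376 × 10^-4 mol
[IO3^-] = 4.376 × 10^-4 / 0.01010 = 0.04333 mol/L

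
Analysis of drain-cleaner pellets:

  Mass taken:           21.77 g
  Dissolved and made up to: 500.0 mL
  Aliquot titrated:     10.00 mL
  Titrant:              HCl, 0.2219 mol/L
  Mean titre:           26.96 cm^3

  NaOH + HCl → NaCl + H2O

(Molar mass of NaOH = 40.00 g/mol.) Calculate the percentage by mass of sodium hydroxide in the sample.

n(HCl) per titration = 0.02696 × 0.2219 = 5.982 × 10^-3 mol
n(NaOH) in each aliquot = 5.982 × 10^-3 mol (1:1 ratio)
n(NaOH) in the whole flask = 5.982 × 10^-3 × 500.0/10.00 = 0.2991 mol
mass of NaOH = 0.2991 × 40.00 = 11.96 g
% NaOH = 11.96 / 21.77 × 100 = 54.96 %

54.96 %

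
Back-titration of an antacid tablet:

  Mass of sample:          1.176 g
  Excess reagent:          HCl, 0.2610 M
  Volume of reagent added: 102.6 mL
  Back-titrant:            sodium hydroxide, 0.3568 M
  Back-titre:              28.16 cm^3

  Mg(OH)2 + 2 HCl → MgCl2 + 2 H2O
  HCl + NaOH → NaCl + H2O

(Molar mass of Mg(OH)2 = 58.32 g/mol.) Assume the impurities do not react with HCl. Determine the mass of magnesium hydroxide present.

n(HCl) added = 0.1026 × 0.2610 = 0.02678 mol
n(NaOH) used in back-titration = 0.02816 × 0.3568 = 0.01005 mol
n(HCl) left over = 0.01005 mol (1:1 ratio)
n(HCl) consumed by analyte = 0.02678 − 0.01005 = 0.01673 mol
From the 1:2 ratio, n(Mg(OH)2) = 1/2 × 0.01673 = 8.366 × 10^-3 mol
mass of Mg(OH)2 = 8.366 × 10^-3 × 58.32 = 0.4879 g

0.4879 g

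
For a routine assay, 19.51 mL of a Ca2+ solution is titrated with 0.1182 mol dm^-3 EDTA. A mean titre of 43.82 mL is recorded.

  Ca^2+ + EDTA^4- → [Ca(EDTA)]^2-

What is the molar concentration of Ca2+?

n(EDTA) = 0.04382 L × 0.1182 mol/L = 5.180 × 10^-3 mol
n(Ca2+) = 5.180 × 10^-3 mol (1:1 mole ratio)
[Ca2+] = 5.180 × 10^-3 mol / 0.01951 L = 0.2655 mol/L

0.2655 mol/L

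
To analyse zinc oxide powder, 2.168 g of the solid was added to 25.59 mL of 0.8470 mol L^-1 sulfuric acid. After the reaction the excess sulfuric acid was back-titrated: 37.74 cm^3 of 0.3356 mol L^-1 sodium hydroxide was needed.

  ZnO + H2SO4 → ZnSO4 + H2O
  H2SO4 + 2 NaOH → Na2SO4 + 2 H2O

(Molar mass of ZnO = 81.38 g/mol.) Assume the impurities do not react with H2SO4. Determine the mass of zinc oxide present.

1.249 g

n(H2SO4) added = 0.02559 × 0.8470 = 0.02167 mol
n(NaOH) used in back-titration = 0.03774 × 0.3356 = 0.01267 mol
From the 1:2 ratio, n(H2SO4) left over = 1/2 × 0.01267 = 6.333 × 10^-3 mol
n(H2SO4) consumed by analyte = 0.02167 − 6.333 × 10^-3 = 0.01534 mol
n(ZnO) = 0.01534 mol (1:1 ratio)
mass of ZnO = 0.01534 × 81.38 = 1.249 g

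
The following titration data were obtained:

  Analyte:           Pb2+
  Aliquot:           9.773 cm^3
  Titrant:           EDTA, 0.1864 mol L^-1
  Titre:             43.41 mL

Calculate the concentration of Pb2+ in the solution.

Pb^2+ + EDTA^4- → [Pb(EDTA)]^2-
n(EDTA) = 0.04341 L × 0.1864 mol/L = 8.092 × 10^-3 mol
n(Pb2+) = 8.092 × 10^-3 mol (1:1 mole ratio)
[Pb2+] = 8.092 × 10^-3 mol / 0.009773 L = 0.8280 mol/L

0.8280 mol/L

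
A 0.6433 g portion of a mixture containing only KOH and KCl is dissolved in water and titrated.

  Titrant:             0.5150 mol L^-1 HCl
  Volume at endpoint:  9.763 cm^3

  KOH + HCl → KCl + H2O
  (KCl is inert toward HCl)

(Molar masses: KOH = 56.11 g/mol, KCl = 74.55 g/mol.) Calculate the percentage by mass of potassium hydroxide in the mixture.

43.85 %

n(HCl) = 0.009763 × 0.5150 = 5.028 × 10^-3 mol
Let x = n(KOH), y = n(KCl).
Titrant: 1x = 5.028 × 10^-3;  mass: 56.11x + 74.55y = 0.6433
Solving, x = 5.028 × 10^-3 mol, y = 4.845 × 10^-3 mol
mass of KOH = 5.028 × 10^-3 × 56.11 = 0.2821 g
% KOH = 0.2821 / 0.6433 × 100 = 43.85 %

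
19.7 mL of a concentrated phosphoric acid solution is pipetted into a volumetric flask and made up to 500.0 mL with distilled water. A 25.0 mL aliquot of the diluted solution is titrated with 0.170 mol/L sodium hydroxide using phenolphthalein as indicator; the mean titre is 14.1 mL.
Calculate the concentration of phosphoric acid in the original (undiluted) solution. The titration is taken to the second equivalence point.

H3PO4 + 2 NaOH → Na2HPO4 + 2 H2O
n(NaOH) = 0.0141 × 0.170 = 2.40 × 10^-3 mol
From the 1:2 ratio, n(H3PO4) in the aliquot = 1/2 × 2.40 × 10^-3 = 1.20 × 10^-3 mol
[H3PO4]_dilute = 1.20 × 10^-3 / 0.0250 = 0.0479 mol/L
Dilution factor = 500.0 / 19.7 = 25.38
[H3PO4]_stock = 0.0479 × 25.38 = 1.22 mol/L

1.22 mol/L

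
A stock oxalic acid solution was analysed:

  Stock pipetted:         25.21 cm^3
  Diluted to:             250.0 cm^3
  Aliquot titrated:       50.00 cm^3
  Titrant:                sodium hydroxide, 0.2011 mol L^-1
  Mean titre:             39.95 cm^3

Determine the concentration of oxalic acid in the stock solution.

H2C2O4 + 2 NaOH → Na2C2O4 + 2 H2O
n(NaOH) = 0.03995 × 0.2011 = 8.034 × 10^-3 mol
From the 1:2 ratio, n(H2C2O4) in the aliquot = 1/2 × 8.034 × 10^-3 = 4.017 × 10^-3 mol
[H2C2O4]_dilute = 4.017 × 10^-3 / 0.05000 = 0.08034 mol/L
Dilution factor = 250.0 / 25.21 = 9.917
[H2C2O4]_stock = 0.08034 × 9.917 = 0.7967 mol/L

0.7967 mol/L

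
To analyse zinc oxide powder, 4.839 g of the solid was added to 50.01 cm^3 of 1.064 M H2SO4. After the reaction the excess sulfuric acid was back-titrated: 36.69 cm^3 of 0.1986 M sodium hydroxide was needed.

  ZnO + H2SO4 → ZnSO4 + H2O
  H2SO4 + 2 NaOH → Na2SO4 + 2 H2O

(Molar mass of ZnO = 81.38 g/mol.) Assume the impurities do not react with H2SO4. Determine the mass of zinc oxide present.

n(H2SO4) added = 0.05001 × 1.064 = 0.05321 mol
n(NaOH) used in back-titration = 0.03669 × 0.1986 = 7.287 × 10^-3 mol
From the 1:2 ratio, n(H2SO4) left over = 1/2 × 7.287 × 10^-3 = 3.643 × 10^-3 mol
n(H2SO4) consumed by analyte = 0.05321 − 3.643 × 10^-3 = 0.04957 mol
n(ZnO) = 0.04957 mol (1:1 ratio)
mass of ZnO = 0.04957 × 81.38 = 4.034 g

4.034 g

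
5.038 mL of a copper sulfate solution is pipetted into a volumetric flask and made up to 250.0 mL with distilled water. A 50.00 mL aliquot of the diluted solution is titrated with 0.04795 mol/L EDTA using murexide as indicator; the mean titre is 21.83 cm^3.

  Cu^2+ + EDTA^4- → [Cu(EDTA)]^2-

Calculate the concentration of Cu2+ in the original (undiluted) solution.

n(EDTA) = 0.02183 × 0.04795 = 1.047 × 10^-3 mol
n(Cu2+) in the aliquot = 1.047 × 10^-3 mol (1:1 ratio)
[Cu2+]_dilute = 1.047 × 10^-3 / 0.05000 = 0.02093 mol/L
Dilution factor = 250.0 / 5.038 = 49.62
[Cu2+]_stock = 0.02093 × 49.62 = 1.039 mol/L

1.039 mol/L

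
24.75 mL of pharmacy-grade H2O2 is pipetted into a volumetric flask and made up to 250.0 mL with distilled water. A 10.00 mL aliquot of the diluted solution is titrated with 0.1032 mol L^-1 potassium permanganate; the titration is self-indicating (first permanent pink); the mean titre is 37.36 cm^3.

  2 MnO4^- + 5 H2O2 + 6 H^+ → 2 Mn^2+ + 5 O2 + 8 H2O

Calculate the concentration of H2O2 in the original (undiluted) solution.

9.736 mol/L

n(KMnO4) = 0.03736 × 0.1032 = 3.856 × 10^-3 mol
From the 5:2 ratio, n(H2O2) in the aliquot = 5/2 × 3.856 × 10^-3 = 9.639 × 10^-3 mol
[H2O2]_dilute = 9.639 × 10^-3 / 0.01000 = 0.9639 mol/L
Dilution factor = 250.0 / 24.75 = 10.10
[H2O2]_stock = 0.9639 × 10.10 = 9.736 mol/L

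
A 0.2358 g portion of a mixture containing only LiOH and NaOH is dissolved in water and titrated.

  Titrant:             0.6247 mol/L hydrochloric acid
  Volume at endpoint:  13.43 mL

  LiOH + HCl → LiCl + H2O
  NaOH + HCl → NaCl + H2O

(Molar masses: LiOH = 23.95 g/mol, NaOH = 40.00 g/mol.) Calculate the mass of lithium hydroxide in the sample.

0.1489 g

n(HCl) = 0.01343 × 0.6247 = 8.390 × 10^-3 mol
Let x = n(LiOH), y = n(NaOH).
Titrant: 1x + 1y = 8.390 × 10^-3;  mass: 23.95x + 40.00y = 0.2358
Solving, x = 6.217 × 10^-3 mol, y = 2.172 × 10^-3 mol
mass of LiOH = 6.217 × 10^-3 × 23.95 = 0.1489 g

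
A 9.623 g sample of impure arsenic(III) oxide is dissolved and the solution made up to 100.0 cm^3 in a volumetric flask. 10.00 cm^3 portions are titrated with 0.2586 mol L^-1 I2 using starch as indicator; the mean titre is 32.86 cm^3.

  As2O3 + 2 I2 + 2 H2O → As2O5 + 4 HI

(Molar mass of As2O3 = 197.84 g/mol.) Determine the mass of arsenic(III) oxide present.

8.406 g

n(I2) per titration = 0.03286 × 0.2586 = 8.498 × 10^-3 mol
From the 1:2 ratio, n(As2O3) in each aliquot = 1/2 × 8.498 × 10^-3 = 4.249 × 10^-3 mol
n(As2O3) in the whole flask = 4.249 × 10^-3 × 100.0/10.00 = 0.04249 mol
mass of As2O3 = 0.04249 × 197.84 = 8.406 g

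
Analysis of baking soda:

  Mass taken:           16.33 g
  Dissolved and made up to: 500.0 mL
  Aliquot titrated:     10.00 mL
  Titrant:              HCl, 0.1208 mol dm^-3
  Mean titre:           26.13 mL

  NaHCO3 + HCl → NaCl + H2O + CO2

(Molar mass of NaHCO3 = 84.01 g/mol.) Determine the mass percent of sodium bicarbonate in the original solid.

81.19 %

n(HCl) per titration = 0.02613 × 0.1208 = 3.157 × 10^-3 mol
n(NaHCO3) in each aliquot = 3.157 × 10^-3 mol (1:1 ratio)
n(NaHCO3) in the whole flask = 3.157 × 10^-3 × 500.0/10.00 = 0.1578 mol
mass of NaHCO3 = 0.1578 × 84.01 = 13.26 g
% NaHCO3 = 13.26 / 16.33 × 100 = 81.19 %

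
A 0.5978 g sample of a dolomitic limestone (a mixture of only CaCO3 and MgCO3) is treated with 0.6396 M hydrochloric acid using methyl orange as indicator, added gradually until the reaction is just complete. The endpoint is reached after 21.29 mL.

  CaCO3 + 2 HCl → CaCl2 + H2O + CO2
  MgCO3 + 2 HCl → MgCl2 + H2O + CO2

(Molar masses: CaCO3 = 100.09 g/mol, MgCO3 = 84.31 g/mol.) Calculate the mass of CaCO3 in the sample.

n(HCl) = 0.02129 × 0.6396 = 0.01362 mol
Let x = n(CaCO3), y = n(MgCO3).
Titrant: 2x + 2y = 0.01362;  mass: 100.09x + 84.31y = 0.5978
Solving, x = 1.506 × 10^-3 mol, y = 5.302 × 10^-3 mol
mass of CaCO3 = 1.506 × 10^-3 × 100.09 = 0.1508 g

0.1508 g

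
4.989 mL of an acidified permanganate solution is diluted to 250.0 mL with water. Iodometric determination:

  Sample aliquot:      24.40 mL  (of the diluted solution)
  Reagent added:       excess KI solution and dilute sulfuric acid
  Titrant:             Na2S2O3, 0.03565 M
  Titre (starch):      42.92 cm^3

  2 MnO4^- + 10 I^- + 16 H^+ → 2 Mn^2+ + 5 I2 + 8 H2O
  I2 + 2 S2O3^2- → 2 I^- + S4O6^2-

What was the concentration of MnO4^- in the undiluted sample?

0.6285 M

n(S2O3^2-) = 0.04292 × 0.03565 = 1.530 × 10^-3 mol
n(I2) = n(S2O3^2-)/2 = 7.650 × 10^-4 mol
From the 2:5 ratio, n(MnO4^-) in the aliquot = 2/5 × 7.650 × 10^-4 = 3.060 × 10^-4 mol
[MnO4^-]_dilute = 3.060 × 10^-4 / 0.02440 = 0.01254 mol/L
[MnO4^-]_original = 0.01254 × 250.0/4.989 = 0.6285 mol/L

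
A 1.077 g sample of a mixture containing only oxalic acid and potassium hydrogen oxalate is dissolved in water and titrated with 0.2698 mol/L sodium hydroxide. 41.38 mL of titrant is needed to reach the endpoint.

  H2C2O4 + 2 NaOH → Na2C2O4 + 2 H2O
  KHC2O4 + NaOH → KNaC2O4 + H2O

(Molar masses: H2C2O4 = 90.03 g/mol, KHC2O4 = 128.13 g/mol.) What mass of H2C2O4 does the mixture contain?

n(NaOH) = 0.04138 × 0.2698 = 0.01116 mol
Let x = n(H2C2O4), y = n(KHC2O4).
Titrant: 2x + 1y = 0.01116;  mass: 90.03x + 128.13y = 1.077
Solving, x = 2.126 × 10^-3 mol, y = 6.911 × 10^-3 mol
mass of H2C2O4 = 2.126 × 10^-3 × 90.03 = 0.1914 g

0.1914 g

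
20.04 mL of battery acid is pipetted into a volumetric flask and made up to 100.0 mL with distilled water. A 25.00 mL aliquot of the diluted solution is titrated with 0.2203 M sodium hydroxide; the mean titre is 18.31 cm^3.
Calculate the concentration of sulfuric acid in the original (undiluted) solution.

H2SO4 + 2 NaOH → Na2SO4 + 2 H2O
n(NaOH) = 0.01831 × 0.2203 = 4.034 × 10^-3 mol
From the 1:2 ratio, n(H2SO4) in the aliquot = 1/2 × 4.034 × 10^-3 = 2.017 × 10^-3 mol
[H2SO4]_dilute = 2.017 × 10^-3 / 0.02500 = 0.08067 mol/L
Dilution factor = 100.0 / 20.04 = 4.990
[H2SO4]_stock = 0.08067 × 4.990 = 0.4026 mol/L

0.4026 M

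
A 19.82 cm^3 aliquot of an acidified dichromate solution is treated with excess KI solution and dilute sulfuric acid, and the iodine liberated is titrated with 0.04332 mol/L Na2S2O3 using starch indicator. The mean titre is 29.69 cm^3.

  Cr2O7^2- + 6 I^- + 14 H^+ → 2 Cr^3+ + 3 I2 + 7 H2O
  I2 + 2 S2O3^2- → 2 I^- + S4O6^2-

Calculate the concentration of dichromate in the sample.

n(S2O3^2-) = 0.02969 × 0.04332 = 1.286 × 10^-3 mol
n(I2) = n(S2O3^2-)/2 = 6.431 × 10^-4 mol
From the 1:3 ratio, n(Cr2O7^2-) in the aliquot = 1/3 × 6.431 × 10^-4 = 2.144 × 10^-4 mol
[Cr2O7^2-] = 2.144 × 10^-4 / 0.01982 = 0.01082 mol/L

0.01082 mol/L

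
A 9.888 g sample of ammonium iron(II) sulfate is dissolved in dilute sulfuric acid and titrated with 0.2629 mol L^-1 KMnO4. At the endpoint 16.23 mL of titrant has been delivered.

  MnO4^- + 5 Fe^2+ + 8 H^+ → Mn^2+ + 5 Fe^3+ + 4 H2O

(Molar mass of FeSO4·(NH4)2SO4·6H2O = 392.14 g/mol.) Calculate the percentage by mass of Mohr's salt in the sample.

n(KMnO4) = 0.01623 L × 0.2629 mol/L = 4.267 × 10^-3 mol
From the 5:1 ratio, n(FeSO4·(NH4)2SO4·6H2O) = 5/1 × 4.267 × 10^-3 = 0.02133 mol
mass of FeSO4·(NH4)2SO4·6H2O = 0.02133 × 392.14 g/mol = 8.366 g
% FeSO4·(NH4)2SO4·6H2O = 8.366 / 9.888 × 100 = 84.61 %

84.61 %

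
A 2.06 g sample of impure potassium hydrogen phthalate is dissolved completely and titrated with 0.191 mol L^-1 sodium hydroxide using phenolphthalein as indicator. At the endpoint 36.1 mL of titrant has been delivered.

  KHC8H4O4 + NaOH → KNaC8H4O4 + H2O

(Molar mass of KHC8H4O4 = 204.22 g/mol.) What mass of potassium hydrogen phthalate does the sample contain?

1.41 g

n(NaOH) = 0.0361 L × 0.191 mol/L = 6.90 × 10^-3 mol
n(KHC8H4O4) = 6.90 × 10^-3 mol (1:1 ratio)
mass of KHC8H4O4 = 6.90 × 10^-3 × 204.22 g/mol = 1.41 g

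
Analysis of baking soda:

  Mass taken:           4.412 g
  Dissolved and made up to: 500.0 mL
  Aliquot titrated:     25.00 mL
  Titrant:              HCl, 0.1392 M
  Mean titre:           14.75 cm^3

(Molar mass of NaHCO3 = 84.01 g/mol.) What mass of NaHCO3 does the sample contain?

3.450 g

NaHCO3 + HCl → NaCl + H2O + CO2
n(HCl) per titration = 0.01475 × 0.1392 = 2.053 × 10^-3 mol
n(NaHCO3) in each aliquot = 2.053 × 10^-3 mol (1:1 ratio)
n(NaHCO3) in the whole flask = 2.053 × 10^-3 × 500.0/25.00 = 0.04106 mol
mass of NaHCO3 = 0.04106 × 84.01 = 3.450 g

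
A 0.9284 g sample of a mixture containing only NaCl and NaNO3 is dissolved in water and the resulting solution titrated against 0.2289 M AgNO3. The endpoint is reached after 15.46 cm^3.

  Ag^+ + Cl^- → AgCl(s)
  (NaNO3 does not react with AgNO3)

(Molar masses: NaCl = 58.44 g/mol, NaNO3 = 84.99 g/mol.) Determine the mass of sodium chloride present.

n(AgNO3) = 0.01546 × 0.2289 = 3.539 × 10^-3 mol
Let x = n(NaCl), y = n(NaNO3).
Titrant: 1x = 3.539 × 10^-3;  mass: 58.44x + 84.99y = 0.9284
Solving, x = 3.539 × 10^-3 mol, y = 8.490 × 10^-3 mol
mass of NaCl = 3.539 × 10^-3 × 58.44 = 0.2068 g

0.2068 g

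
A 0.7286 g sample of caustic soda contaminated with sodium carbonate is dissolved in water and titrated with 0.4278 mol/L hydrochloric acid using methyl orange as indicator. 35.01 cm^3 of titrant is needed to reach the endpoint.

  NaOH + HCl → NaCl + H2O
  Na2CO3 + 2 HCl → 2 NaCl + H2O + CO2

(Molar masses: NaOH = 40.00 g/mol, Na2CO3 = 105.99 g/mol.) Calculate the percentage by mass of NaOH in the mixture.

27.51 %

n(HCl) = 0.03501 × 0.4278 = 0.01498 mol
Let x = n(NaOH), y = n(Na2CO3).
Titrant: 1x + 2y = 0.01498;  mass: 40.00x + 105.99y = 0.7286
Solving, x = 5.011 × 10^-3 mol, y = 4.983 × 10^-3 mol
mass of NaOH = 5.011 × 10^-3 × 40.00 = 0.2004 g
% NaOH = 0.2004 / 0.7286 × 100 = 27.51 %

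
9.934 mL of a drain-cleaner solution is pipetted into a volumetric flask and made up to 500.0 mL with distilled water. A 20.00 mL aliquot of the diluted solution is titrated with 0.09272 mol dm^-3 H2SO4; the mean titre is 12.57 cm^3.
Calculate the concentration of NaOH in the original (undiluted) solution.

2 NaOH + H2SO4 → Na2SO4 + 2 H2O
n(H2SO4) = 0.01257 × 0.09272 = 1.165 × 10^-3 mol
From the 2:1 ratio, n(NaOH) in the aliquot = 2/1 × 1.165 × 10^-3 = 2.331 × 10^-3 mol
[NaOH]_dilute = 2.331 × 10^-3 / 0.02000 = 0.1165 mol/L
Dilution factor = 500.0 / 9.934 = 50.33
[NaOH]_stock = 0.1165 × 50.33 = 5.866 mol/L

5.866 mol/L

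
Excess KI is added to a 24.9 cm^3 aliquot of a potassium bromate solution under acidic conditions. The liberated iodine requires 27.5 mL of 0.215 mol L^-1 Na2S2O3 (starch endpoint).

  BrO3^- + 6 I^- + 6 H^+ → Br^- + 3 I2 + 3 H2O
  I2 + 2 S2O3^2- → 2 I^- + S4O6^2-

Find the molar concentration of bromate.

n(S2O3^2-) = 0.0275 × 0.215 = 5.91 × 10^-3 mol
n(I2) = n(S2O3^2-)/2 = 2.96 × 10^-3 mol
From the 1:3 ratio, n(BrO3^-) in the aliquot = 1/3 × 2.96 × 10^-3 = 9.85 × 10^-4 mol
[BrO3^-] = 9.85 × 10^-4 / 0.0249 = 0.0396 mol/L

0.0396 mol/L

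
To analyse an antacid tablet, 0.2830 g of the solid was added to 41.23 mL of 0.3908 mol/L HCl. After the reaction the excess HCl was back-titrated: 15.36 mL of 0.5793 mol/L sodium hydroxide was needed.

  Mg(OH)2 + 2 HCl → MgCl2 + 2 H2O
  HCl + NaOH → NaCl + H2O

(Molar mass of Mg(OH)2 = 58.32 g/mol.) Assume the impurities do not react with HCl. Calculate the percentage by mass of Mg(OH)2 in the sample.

74.34 %

n(HCl) added = 0.04123 × 0.3908 = 0.01611 mol
n(NaOH) used in back-titration = 0.01536 × 0.5793 = 8.898 × 10^-3 mol
n(HCl) left over = 8.898 × 10^-3 mol (1:1 ratio)
n(HCl) consumed by analyte = 0.01611 − 8.898 × 10^-3 = 7.215 × 10^-3 mol
From the 1:2 ratio, n(Mg(OH)2) = 1/2 × 7.215 × 10^-3 = 3.607 × 10^-3 mol
mass of Mg(OH)2 = 3.607 × 10^-3 × 58.32 = 0.2104 g
% Mg(OH)2 = 0.2104 / 0.2830 × 100 = 74.34 %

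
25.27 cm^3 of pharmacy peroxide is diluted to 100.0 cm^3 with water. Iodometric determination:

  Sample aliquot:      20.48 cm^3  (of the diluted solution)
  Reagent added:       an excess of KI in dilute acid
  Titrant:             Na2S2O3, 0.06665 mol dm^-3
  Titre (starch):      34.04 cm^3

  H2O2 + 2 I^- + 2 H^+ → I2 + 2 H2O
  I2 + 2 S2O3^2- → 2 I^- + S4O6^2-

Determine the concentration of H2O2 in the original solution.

0.2192 mol/L

n(S2O3^2-) = 0.03404 × 0.06665 = 2.269 × 10^-3 mol
n(I2) = n(S2O3^2-)/2 = 1.134 × 10^-3 mol
n(H2O2) in the aliquot = 1.134 × 10^-3 mol (1:1 ratio)
[H2O2]_dilute = 1.134 × 10^-3 / 0.02048 = 0.05539 mol/L
[H2O2]_original = 0.05539 × 100.0/25.27 = 0.2192 mol/L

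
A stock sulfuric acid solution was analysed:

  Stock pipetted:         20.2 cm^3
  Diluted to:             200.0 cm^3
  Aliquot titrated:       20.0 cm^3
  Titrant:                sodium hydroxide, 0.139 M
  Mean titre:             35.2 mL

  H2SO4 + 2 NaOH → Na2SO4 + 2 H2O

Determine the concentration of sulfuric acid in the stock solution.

1.21 M

n(NaOH) = 0.0352 × 0.139 = 4.89 × 10^-3 mol
From the 1:2 ratio, n(H2SO4) in the aliquot = 1/2 × 4.89 × 10^-3 = 2.45 × 10^-3 mol
[H2SO4]_dilute = 2.45 × 10^-3 / 0.0200 = 0.122 mol/L
Dilution factor = 200.0 / 20.2 = 9.901
[H2SO4]_stock = 0.122 × 9.901 = 1.21 mol/L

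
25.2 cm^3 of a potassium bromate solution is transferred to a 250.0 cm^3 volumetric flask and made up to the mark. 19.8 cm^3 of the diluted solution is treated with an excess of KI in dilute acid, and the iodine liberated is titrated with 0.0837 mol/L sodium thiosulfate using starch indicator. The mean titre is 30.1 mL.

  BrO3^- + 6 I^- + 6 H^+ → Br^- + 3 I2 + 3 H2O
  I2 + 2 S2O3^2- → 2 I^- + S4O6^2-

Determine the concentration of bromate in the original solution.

0.210 mol/L

n(S2O3^2-) = 0.0301 × 0.0837 = 2.52 × 10^-3 mol
n(I2) = n(S2O3^2-)/2 = 1.26 × 10^-3 mol
From the 1:3 ratio, n(BrO3^-) in the aliquot = 1/3 × 1.26 × 10^-3 = 4.20 × 10^-4 mol
[BrO3^-]_dilute = 4.20 × 10^-4 / 0.0198 = 0.0212 mol/L
[BrO3^-]_original = 0.0212 × 250.0/25.2 = 0.210 mol/L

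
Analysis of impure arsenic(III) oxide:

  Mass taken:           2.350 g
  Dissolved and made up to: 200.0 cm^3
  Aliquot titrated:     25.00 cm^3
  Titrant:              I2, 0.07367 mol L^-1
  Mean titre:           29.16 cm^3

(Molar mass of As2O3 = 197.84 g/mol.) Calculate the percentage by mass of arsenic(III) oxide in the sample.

72.34 %

As2O3 + 2 I2 + 2 H2O → As2O5 + 4 HI
n(I2) per titration = 0.02916 × 0.07367 = 2.148 × 10^-3 mol
From the 1:2 ratio, n(As2O3) in each aliquot = 1/2 × 2.148 × 10^-3 = 1.074 × 10^-3 mol
n(As2O3) in the whole flask = 1.074 × 10^-3 × 200.0/25.00 = 8.593 × 10^-3 mol
mass of As2O3 = 8.593 × 10^-3 × 197.84 = 1.700 g
% As2O3 = 1.700 / 2.350 × 100 = 72.34 %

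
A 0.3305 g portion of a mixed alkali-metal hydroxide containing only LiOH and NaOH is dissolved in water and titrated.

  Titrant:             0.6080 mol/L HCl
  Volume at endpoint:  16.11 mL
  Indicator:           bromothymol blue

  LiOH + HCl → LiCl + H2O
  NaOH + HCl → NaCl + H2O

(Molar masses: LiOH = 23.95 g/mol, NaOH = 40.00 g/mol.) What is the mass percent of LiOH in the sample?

n(HCl) = 0.01611 × 0.6080 = 9.795 × 10^-3 mol
Let x = n(LiOH), y = n(NaOH).
Titrant: 1x + 1y = 9.795 × 10^-3;  mass: 23.95x + 40.00y = 0.3305
Solving, x = 3.819 × 10^-3 mol, y = 5.976 × 10^-3 mol
mass of LiOH = 3.819 × 10^-3 × 23.95 = 0.09147 g
% LiOH = 0.09147 / 0.3305 × 100 = 27.67 %

27.67 %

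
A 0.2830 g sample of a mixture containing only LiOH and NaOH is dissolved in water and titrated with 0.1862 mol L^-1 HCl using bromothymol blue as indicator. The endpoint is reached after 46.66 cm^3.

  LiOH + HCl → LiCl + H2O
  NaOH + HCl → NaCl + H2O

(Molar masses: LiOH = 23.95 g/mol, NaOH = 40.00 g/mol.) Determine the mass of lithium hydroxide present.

0.09628 g

n(HCl) = 0.04666 × 0.1862 = 8.688 × 10^-3 mol
Let x = n(LiOH), y = n(NaOH).
Titrant: 1x + 1y = 8.688 × 10^-3;  mass: 23.95x + 40.00y = 0.2830
Solving, x = 4.020 × 10^-3 mol, y = 4.668 × 10^-3 mol
mass of LiOH = 4.020 × 10^-3 × 23.95 = 0.09628 g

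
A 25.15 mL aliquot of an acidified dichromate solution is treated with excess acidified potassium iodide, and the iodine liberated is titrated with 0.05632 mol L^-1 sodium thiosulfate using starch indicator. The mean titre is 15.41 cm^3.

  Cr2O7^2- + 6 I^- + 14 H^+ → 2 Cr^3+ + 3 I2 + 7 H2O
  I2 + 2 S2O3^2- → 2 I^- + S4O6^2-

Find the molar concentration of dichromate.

n(S2O3^2-) = 0.01541 × 0.05632 = 8.679 × 10^-4 mol
n(I2) = n(S2O3^2-)/2 = 4.339 × 10^-4 mol
From the 1:3 ratio, n(Cr2O7^2-) in the aliquot = 1/3 × 4.339 × 10^-4 = 1.446 × 10^-4 mol
[Cr2O7^2-] = 1.446 × 10^-4 / 0.02515 = 0.005751 mol/L

0.005751 mol/L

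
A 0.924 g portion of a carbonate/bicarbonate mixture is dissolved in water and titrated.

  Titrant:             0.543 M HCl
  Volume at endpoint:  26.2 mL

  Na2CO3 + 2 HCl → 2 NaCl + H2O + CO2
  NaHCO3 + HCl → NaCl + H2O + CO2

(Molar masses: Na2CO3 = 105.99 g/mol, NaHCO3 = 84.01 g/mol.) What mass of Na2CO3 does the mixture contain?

0.463 g

n(HCl) = 0.0262 × 0.543 = 0.0142 mol
Let x = n(Na2CO3), y = n(NaHCO3).
Titrant: 2x + 1y = 0.0142;  mass: 105.99x + 84.01y = 0.924
Solving, x = 4.37 × 10^-3 mol, y = 5.48 × 10^-3 mol
mass of Na2CO3 = 4.37 × 10^-3 × 105.99 = 0.463 g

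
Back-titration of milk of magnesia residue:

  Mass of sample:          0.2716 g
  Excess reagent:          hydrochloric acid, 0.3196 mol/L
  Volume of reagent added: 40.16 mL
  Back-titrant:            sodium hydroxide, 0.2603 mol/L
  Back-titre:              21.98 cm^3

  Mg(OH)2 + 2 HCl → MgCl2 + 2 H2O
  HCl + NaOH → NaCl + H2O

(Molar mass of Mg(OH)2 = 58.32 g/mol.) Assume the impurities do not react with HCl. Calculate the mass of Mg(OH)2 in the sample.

n(HCl) added = 0.04016 × 0.3196 = 0.01284 mol
n(NaOH) used in back-titration = 0.02198 × 0.2603 = 5.721 × 10^-3 mol
n(HCl) left over = 5.721 × 10^-3 mol (1:1 ratio)
n(HCl) consumed by analyte = 0.01284 − 5.721 × 10^-3 = 7.114 × 10^-3 mol
From the 1:2 ratio, n(Mg(OH)2) = 1/2 × 7.114 × 10^-3 = 3.557 × 10^-3 mol
mass of Mg(OH)2 = 3.557 × 10^-3 × 58.32 = 0.2074 g

0.2074 g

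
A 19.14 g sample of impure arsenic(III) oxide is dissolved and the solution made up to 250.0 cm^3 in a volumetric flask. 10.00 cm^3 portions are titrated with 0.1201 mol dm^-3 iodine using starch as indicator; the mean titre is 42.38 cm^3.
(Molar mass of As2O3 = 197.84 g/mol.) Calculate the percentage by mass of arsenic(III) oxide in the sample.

As2O3 + 2 I2 + 2 H2O → As2O5 + 4 HI
n(I2) per titration = 0.04238 × 0.1201 = 5.090 × 10^-3 mol
From the 1:2 ratio, n(As2O3) in each aliquot = 1/2 × 5.090 × 10^-3 = 2.545 × 10^-3 mol
n(As2O3) in the whole flask = 2.545 × 10^-3 × 250.0/10.00 = 0.06362 mol
mass of As2O3 = 0.06362 × 197.84 = 12.59 g
% As2O3 = 12.59 / 19.14 × 100 = 65.76 %

65.76 %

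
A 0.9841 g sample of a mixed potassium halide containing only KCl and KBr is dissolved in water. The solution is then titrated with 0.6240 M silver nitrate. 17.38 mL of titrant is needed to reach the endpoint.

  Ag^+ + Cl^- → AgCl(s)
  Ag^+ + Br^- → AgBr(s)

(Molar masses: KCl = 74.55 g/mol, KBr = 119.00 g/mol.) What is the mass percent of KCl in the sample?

n(AgNO3) = 0.01738 × 0.6240 = 0.01085 mol
Let x = n(KCl), y = n(KBr).
Titrant: 1x + 1y = 0.01085;  mass: 74.55x + 119.00y = 0.9841
Solving, x = 6.895 × 10^-3 mol, y = 3.950 × 10^-3 mol
mass of KCl = 6.895 × 10^-3 × 74.55 = 0.5140 g
% KCl = 0.5140 / 0.9841 × 100 = 52.23 %

52.23 %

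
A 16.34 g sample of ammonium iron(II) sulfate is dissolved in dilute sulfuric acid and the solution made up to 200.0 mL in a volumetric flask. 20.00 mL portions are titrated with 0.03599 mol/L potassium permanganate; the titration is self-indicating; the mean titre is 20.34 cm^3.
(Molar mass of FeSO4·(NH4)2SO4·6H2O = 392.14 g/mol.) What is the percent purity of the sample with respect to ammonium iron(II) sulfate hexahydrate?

87.84 %

MnO4^- + 5 Fe^2+ + 8 H^+ → Mn^2+ + 5 Fe^3+ + 4 H2O
n(KMnO4) per titration = 0.02034 × 0.03599 = 7.320 × 10^-4 mol
From the 5:1 ratio, n(FeSO4·(NH4)2SO4·6H2O) in each aliquot = 5/1 × 7.320 × 10^-4 = 3.660 × 10^-3 mol
n(FeSO4·(NH4)2SO4·6H2O) in the whole flask = 3.660 × 10^-3 × 200.0/20.00 = 0.03660 mol
mass of FeSO4·(NH4)2SO4·6H2O = 0.03660 × 392.14 = 14.35 g
% FeSO4·(NH4)2SO4·6H2O = 14.35 / 16.34 × 100 = 87.84 %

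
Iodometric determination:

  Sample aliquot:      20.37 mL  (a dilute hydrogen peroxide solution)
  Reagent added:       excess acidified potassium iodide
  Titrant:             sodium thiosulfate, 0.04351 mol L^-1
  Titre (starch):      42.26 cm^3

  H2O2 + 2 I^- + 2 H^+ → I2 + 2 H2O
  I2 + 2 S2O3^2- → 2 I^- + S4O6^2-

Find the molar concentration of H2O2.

0.04513 mol/L

n(S2O3^2-) = 0.04226 × 0.04351 = 1.839 × 10^-3 mol
n(I2) = n(S2O3^2-)/2 = 9.194 × 10^-4 mol
n(H2O2) in the aliquot = 9.194 × 10^-4 mol (1:1 ratio)
[H2O2] = 9.194 × 10^-4 / 0.02037 = 0.04513 mol/L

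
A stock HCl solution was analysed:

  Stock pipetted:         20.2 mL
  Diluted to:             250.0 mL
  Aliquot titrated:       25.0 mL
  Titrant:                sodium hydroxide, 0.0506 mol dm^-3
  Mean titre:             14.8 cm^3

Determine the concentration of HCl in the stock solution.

HCl + NaOH → NaCl + H2O
n(NaOH) = 0.0148 × 0.0506 = 7.49 × 10^-4 mol
n(HCl) in the aliquot = 7.49 × 10^-4 mol (1:1 ratio)
[HCl]_dilute = 7.49 × 10^-4 / 0.0250 = 0.0300 mol/L
Dilution factor = 250.0 / 20.2 = 12.38
[HCl]_stock = 0.0300 × 12.38 = 0.371 mol/L

0.371 mol/L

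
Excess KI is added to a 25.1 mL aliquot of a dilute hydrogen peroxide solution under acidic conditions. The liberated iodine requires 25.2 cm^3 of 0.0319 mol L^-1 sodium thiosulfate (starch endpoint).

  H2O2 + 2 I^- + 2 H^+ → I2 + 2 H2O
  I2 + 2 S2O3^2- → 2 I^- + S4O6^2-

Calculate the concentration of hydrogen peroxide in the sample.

n(S2O3^2-) = 0.0252 × 0.0319 = 8.04 × 10^-4 mol
n(I2) = n(S2O3^2-)/2 = 4.02 × 10^-4 mol
n(H2O2) in the aliquot = 4.02 × 10^-4 mol (1:1 ratio)
[H2O2] = 4.02 × 10^-4 / 0.0251 = 0.0160 mol/L

0.0160 mol/L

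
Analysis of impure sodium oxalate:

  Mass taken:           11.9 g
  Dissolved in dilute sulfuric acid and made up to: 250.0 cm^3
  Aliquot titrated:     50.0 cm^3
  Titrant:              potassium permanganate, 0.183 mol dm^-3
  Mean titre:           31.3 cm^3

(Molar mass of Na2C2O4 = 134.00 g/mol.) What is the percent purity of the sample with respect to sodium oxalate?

80.6 %

2 MnO4^- + 5 C2O4^2- + 16 H^+ → 2 Mn^2+ + 10 CO2 + 8 H2O
n(KMnO4) per titration = 0.0313 × 0.183 = 5.73 × 10^-3 mol
From the 5:2 ratio, n(Na2C2O4) in each aliquot = 5/2 × 5.73 × 10^-3 = 0.0143 mol
n(Na2C2O4) in the whole flask = 0.0143 × 250.0/50.0 = 0.0716 mol
mass of Na2C2O4 = 0.0716 × 134.00 = 9.59 g
% Na2C2O4 = 9.59 / 11.9 × 100 = 80.6 %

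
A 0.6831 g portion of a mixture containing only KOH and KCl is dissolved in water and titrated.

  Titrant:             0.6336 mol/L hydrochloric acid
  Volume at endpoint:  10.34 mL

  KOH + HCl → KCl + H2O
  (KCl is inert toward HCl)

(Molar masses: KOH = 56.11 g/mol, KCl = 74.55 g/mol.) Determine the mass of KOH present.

n(HCl) = 0.01034 × 0.6336 = 6.551 × 10^-3 mol
Let x = n(KOH), y = n(KCl).
Titrant: 1x = 6.551 × 10^-3;  mass: 56.11x + 74.55y = 0.6831
Solving, x = 6.551 × 10^-3 mol, y = 4.232 × 10^-3 mol
mass of KOH = 6.551 × 10^-3 × 56.11 = 0.3676 g

0.3676 g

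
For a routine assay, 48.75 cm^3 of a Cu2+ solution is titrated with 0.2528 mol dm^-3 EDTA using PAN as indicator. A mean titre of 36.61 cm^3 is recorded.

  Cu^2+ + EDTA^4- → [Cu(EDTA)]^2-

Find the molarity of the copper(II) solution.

n(EDTA) = 0.03661 L × 0.2528 mol/L = 9.255 × 10^-3 mol
n(Cu2+) = 9.255 × 10^-3 mol (1:1 mole ratio)
[Cu2+] = 9.255 × 10^-3 mol / 0.04875 L = 0.1898 mol/L

0.1898 mol/L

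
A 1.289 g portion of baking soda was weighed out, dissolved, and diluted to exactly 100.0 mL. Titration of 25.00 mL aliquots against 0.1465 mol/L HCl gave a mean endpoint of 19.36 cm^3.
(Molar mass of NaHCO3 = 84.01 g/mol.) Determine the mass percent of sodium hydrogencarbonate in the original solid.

73.94 %

NaHCO3 + HCl → NaCl + H2O + CO2
n(HCl) per titration = 0.01936 × 0.1465 = 2.836 × 10^-3 mol
n(NaHCO3) in each aliquot = 2.836 × 10^-3 mol (1:1 ratio)
n(NaHCO3) in the whole flask = 2.836 × 10^-3 × 100.0/25.00 = 0.01134 mol
mass of NaHCO3 = 0.01134 × 84.01 = 0.9531 g
% NaHCO3 = 0.9531 / 1.289 × 100 = 73.94 %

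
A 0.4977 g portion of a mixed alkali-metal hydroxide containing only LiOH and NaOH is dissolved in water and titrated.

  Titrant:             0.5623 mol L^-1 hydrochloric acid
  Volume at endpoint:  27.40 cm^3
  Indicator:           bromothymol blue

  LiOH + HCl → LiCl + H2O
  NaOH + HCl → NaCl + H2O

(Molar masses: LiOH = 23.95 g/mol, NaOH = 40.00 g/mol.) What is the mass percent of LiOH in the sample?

n(HCl) = 0.02740 × 0.5623 = 0.01541 mol
Let x = n(LiOH), y = n(NaOH).
Titrant: 1x + 1y = 0.01541;  mass: 23.95x + 40.00y = 0.4977
Solving, x = 7.388 × 10^-3 mol, y = 8.019 × 10^-3 mol
mass of LiOH = 7.388 × 10^-3 × 23.95 = 0.1769 g
% LiOH = 0.1769 / 0.4977 × 100 = 35.55 %

35.55 %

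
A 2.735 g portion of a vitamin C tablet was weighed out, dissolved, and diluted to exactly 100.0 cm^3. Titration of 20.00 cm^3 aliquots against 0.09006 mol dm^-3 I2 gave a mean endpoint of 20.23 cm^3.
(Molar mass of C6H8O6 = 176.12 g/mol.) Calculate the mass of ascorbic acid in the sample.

1.604 g

C6H8O6 + I2 → C6H6O6 + 2 HI
n(I2) per titration = 0.02023 × 0.09006 = 1.822 × 10^-3 mol
n(C6H8O6) in each aliquot = 1.822 × 10^-3 mol (1:1 ratio)
n(C6H8O6) in the whole flask = 1.822 × 10^-3 × 100.0/20.00 = 9.110 × 10^-3 mol
mass of C6H8O6 = 9.110 × 10^-3 × 176.12 = 1.604 g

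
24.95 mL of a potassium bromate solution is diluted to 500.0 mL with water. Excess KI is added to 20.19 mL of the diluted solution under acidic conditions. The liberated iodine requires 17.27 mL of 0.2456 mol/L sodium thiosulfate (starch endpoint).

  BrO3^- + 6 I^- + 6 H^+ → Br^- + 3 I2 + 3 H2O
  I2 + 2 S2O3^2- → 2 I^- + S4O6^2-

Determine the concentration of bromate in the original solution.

n(S2O3^2-) = 0.01727 × 0.2456 = 4.242 × 10^-3 mol
n(I2) = n(S2O3^2-)/2 = 2.121 × 10^-3 mol
From the 1:3 ratio, n(BrO3^-) in the aliquot = 1/3 × 2.121 × 10^-3 = 7.069 × 10^-4 mol
[BrO3^-]_dilute = 7.069 × 10^-4 / 0.02019 = 0.03501 mol/L
[BrO3^-]_original = 0.03501 × 500.0/24.95 = 0.7017 mol/L

0.7017 mol/L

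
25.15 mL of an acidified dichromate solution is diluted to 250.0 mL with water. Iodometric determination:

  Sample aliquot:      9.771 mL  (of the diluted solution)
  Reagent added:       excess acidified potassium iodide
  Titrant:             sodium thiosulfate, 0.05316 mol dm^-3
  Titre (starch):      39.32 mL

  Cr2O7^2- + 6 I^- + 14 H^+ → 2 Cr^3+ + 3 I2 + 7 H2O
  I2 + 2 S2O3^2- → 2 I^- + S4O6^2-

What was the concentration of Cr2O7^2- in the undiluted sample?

0.3544 mol/L

n(S2O3^2-) = 0.03932 × 0.05316 = 2.090 × 10^-3 mol
n(I2) = n(S2O3^2-)/2 = 1.045 × 10^-3 mol
From the 1:3 ratio, n(Cr2O7^2-) in the aliquot = 1/3 × 1.045 × 10^-3 = 3.484 × 10^-4 mol
[Cr2O7^2-]_dilute = 3.484 × 10^-4 / 0.009771 = 0.03565 mol/L
[Cr2O7^2-]_original = 0.03565 × 250.0/25.15 = 0.3544 mol/L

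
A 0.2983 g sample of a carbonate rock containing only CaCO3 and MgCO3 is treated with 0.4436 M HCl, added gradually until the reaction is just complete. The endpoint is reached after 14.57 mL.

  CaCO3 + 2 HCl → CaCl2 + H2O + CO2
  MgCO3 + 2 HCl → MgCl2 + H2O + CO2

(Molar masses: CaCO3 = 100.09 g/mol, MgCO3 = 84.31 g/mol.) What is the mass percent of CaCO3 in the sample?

54.95 %

n(HCl) = 0.01457 × 0.4436 = 6.463 × 10^-3 mol
Let x = n(CaCO3), y = n(MgCO3).
Titrant: 2x + 2y = 6.463 × 10^-3;  mass: 100.09x + 84.31y = 0.2983
Solving, x = 1.638 × 10^-3 mol, y = 1.594 × 10^-3 mol
mass of CaCO3 = 1.638 × 10^-3 × 100.09 = 0.1639 g
% CaCO3 = 0.1639 / 0.2983 × 100 = 54.95 %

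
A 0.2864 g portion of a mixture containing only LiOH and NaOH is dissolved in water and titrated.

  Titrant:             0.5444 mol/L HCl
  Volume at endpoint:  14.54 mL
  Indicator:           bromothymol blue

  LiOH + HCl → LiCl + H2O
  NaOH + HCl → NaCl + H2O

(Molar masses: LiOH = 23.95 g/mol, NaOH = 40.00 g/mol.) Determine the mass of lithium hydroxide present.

n(HCl) = 0.01454 × 0.5444 = 7.916 × 10^-3 mol
Let x = n(LiOH), y = n(NaOH).
Titrant: 1x + 1y = 7.916 × 10^-3;  mass: 23.95x + 40.00y = 0.2864
Solving, x = 1.883 × 10^-3 mol, y = 6.033 × 10^-3 mol
mass of LiOH = 1.883 × 10^-3 × 23.95 = 0.04510 g

0.04510 g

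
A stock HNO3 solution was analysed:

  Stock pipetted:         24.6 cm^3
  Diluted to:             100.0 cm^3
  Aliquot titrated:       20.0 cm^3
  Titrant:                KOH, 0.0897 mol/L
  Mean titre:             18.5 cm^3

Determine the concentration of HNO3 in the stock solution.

HNO3 + KOH → KNO3 + H2O
n(KOH) = 0.0185 × 0.0897 = 1.66 × 10^-3 mol
n(HNO3) in the aliquot = 1.66 × 10^-3 mol (1:1 ratio)
[HNO3]_dilute = 1.66 × 10^-3 / 0.0200 = 0.0830 mol/L
Dilution factor = 100.0 / 24.6 = 4.065
[HNO3]_stock = 0.0830 × 4.065 = 0.337 mol/L

0.337 mol/L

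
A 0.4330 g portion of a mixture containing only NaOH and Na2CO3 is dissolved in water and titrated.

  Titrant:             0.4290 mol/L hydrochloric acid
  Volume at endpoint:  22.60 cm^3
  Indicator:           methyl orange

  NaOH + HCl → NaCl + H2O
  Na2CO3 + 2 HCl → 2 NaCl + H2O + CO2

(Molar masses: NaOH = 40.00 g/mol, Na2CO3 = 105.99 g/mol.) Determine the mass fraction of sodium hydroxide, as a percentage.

57.44 %

n(HCl) = 0.02260 × 0.4290 = 9.695 × 10^-3 mol
Let x = n(NaOH), y = n(Na2CO3).
Titrant: 1x + 2y = 9.695 × 10^-3;  mass: 40.00x + 105.99y = 0.4330
Solving, x = 6.218 × 10^-3 mol, y = 1.739 × 10^-3 mol
mass of NaOH = 6.218 × 10^-3 × 40.00 = 0.2487 g
% NaOH = 0.2487 / 0.4330 × 100 = 57.44 %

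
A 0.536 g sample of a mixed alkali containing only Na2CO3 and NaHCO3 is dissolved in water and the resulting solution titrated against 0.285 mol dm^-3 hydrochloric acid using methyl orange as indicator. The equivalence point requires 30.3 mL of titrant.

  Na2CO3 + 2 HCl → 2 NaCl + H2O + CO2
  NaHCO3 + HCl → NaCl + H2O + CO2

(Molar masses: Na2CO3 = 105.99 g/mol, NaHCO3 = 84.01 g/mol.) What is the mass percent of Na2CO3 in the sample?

60.4 %

n(HCl) = 0.0303 × 0.285 = 8.64 × 10^-3 mol
Let x = n(Na2CO3), y = n(NaHCO3).
Titrant: 2x + 1y = 8.64 × 10^-3;  mass: 105.99x + 84.01y = 0.536
Solving, x = 3.05 × 10^-3 mol, y = 2.53 × 10^-3 mol
mass of Na2CO3 = 3.05 × 10^-3 × 105.99 = 0.324 g
% Na2CO3 = 0.324 / 0.536 × 100 = 60.4 %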